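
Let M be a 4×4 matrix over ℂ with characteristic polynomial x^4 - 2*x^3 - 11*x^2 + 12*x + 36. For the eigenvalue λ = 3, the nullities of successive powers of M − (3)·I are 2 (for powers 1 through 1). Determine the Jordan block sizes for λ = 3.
Block sizes for λ = 3: [1, 1]

From the dimensions of kernels of powers, the number of Jordan blocks of size at least j is d_j − d_{j−1} where d_j = dim ker(N^j) (with d_0 = 0). Computing the differences gives [2].
The number of blocks of size exactly k is (#blocks of size ≥ k) − (#blocks of size ≥ k + 1), so the partition is: 2 block(s) of size 1.
In nonincreasing order the block sizes are [1, 1].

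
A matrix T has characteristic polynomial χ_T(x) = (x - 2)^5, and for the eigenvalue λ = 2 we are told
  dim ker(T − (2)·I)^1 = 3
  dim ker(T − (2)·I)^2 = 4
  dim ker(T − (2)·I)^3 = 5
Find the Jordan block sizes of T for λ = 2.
Block sizes for λ = 2: [3, 1, 1]

From the dimensions of kernels of powers, the number of Jordan blocks of size at least j is d_j − d_{j−1} where d_j = dim ker(N^j) (with d_0 = 0). Computing the differences gives [3, 1, 1].
The number of blocks of size exactly k is (#blocks of size ≥ k) − (#blocks of size ≥ k + 1), so the partition is: 2 block(s) of size 1, 1 block(s) of size 3.
In nonincreasing order the block sizes are [3, 1, 1].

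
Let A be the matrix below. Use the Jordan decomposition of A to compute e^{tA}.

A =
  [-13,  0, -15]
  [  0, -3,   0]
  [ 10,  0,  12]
e^{tA} =
  [-2*exp(2*t) + 3*exp(-3*t), 0, -3*exp(2*t) + 3*exp(-3*t)]
  [0, exp(-3*t), 0]
  [2*exp(2*t) - 2*exp(-3*t), 0, 3*exp(2*t) - 2*exp(-3*t)]

Strategy: write A = P · J · P⁻¹ where J is a Jordan canonical form, so e^{tA} = P · e^{tJ} · P⁻¹, and e^{tJ} can be computed block-by-block.

A has Jordan form
J =
  [-3,  0, 0]
  [ 0, -3, 0]
  [ 0,  0, 2]
(up to reordering of blocks).

Per-block formulas:
  For a 1×1 block at λ = 2: exp(t · [2]) = [e^(2t)].
  For a 1×1 block at λ = -3: exp(t · [-3]) = [e^(-3t)].

After assembling e^{tJ} and conjugating by P, we get:

e^{tA} =
  [-2*exp(2*t) + 3*exp(-3*t), 0, -3*exp(2*t) + 3*exp(-3*t)]
  [0, exp(-3*t), 0]
  [2*exp(2*t) - 2*exp(-3*t), 0, 3*exp(2*t) - 2*exp(-3*t)]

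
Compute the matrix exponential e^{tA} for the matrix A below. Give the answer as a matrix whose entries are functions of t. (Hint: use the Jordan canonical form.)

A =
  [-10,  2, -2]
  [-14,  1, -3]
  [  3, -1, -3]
e^{tA} =
  [t^2*exp(-4*t) - 6*t*exp(-4*t) + exp(-4*t), 2*t*exp(-4*t), 2*t^2*exp(-4*t) - 2*t*exp(-4*t)]
  [5*t^2*exp(-4*t)/2 - 14*t*exp(-4*t), 5*t*exp(-4*t) + exp(-4*t), 5*t^2*exp(-4*t) - 3*t*exp(-4*t)]
  [-t^2*exp(-4*t)/2 + 3*t*exp(-4*t), -t*exp(-4*t), -t^2*exp(-4*t) + t*exp(-4*t) + exp(-4*t)]

Strategy: write A = P · J · P⁻¹ where J is a Jordan canonical form, so e^{tA} = P · e^{tJ} · P⁻¹, and e^{tJ} can be computed block-by-block.

A has Jordan form
J =
  [-4,  1,  0]
  [ 0, -4,  1]
  [ 0,  0, -4]
(up to reordering of blocks).

Per-block formulas:
  For a 3×3 Jordan block J_3(-4): exp(t · J_3(-4)) = e^(-4t)·(I + t·N + (t^2/2)·N^2), where N is the 3×3 nilpotent shift.

After assembling e^{tJ} and conjugating by P, we get:

e^{tA} =
  [t^2*exp(-4*t) - 6*t*exp(-4*t) + exp(-4*t), 2*t*exp(-4*t), 2*t^2*exp(-4*t) - 2*t*exp(-4*t)]
  [5*t^2*exp(-4*t)/2 - 14*t*exp(-4*t), 5*t*exp(-4*t) + exp(-4*t), 5*t^2*exp(-4*t) - 3*t*exp(-4*t)]
  [-t^2*exp(-4*t)/2 + 3*t*exp(-4*t), -t*exp(-4*t), -t^2*exp(-4*t) + t*exp(-4*t) + exp(-4*t)]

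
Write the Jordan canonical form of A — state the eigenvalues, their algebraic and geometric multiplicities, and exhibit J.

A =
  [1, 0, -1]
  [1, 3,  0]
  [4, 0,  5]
J_3(3)

The characteristic polynomial is
  det(x·I − A) = x^3 - 9*x^2 + 27*x - 27 = (x - 3)^3

Eigenvalues and multiplicities (the geometric multiplicity of λ is n − rank(A − λI), which equals the number of Jordan blocks for λ):
  λ = 3: algebraic multiplicity = 3, geometric multiplicity = 1

Determining the block sizes for each eigenvalue:
  λ = 3: one block (gm = 1), so the single block has size am = 3 → block sizes [3]

Assembling the blocks gives a Jordan form
J =
  [3, 1, 0]
  [0, 3, 1]
  [0, 0, 3]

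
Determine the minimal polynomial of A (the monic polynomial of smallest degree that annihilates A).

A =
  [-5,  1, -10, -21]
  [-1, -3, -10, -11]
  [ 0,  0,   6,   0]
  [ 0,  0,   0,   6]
x^3 + 2*x^2 - 32*x - 96

The characteristic polynomial is χ_A(x) = (x - 6)^2*(x + 4)^2, so the eigenvalues are known. The minimal polynomial is
  m_A(x) = Π_λ (x − λ)^{k_λ}
where k_λ is the size of the *largest* Jordan block for λ (equivalently, the smallest k with (A − λI)^k v = 0 for every generalised eigenvector v of λ).

  λ = -4: largest Jordan block has size 2, contributing (x + 4)^2
  λ = 6: largest Jordan block has size 1, contributing (x − 6)

So m_A(x) = (x - 6)*(x + 4)^2 = x^3 + 2*x^2 - 32*x - 96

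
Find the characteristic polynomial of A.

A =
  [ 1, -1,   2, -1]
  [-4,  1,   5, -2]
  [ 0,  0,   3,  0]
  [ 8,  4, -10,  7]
x^4 - 12*x^3 + 54*x^2 - 108*x + 81

Expanding det(x·I − A) (e.g. by cofactor expansion or by noting that A is similar to its Jordan form J, which has the same characteristic polynomial as A) gives
  χ_A(x) = x^4 - 12*x^3 + 54*x^2 - 108*x + 81
which factors as (x - 3)^4. The eigenvalues (with algebraic multiplicities) are λ = 3 with multiplicity 4.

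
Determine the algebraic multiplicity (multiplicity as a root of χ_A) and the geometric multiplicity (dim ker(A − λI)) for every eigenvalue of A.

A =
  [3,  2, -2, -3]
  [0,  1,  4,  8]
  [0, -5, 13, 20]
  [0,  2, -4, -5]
λ = 3: alg = 4, geom = 2

Step 1 — factor the characteristic polynomial to read off the algebraic multiplicities:
  χ_A(x) = (x - 3)^4

Step 2 — compute geometric multiplicities via the rank-nullity identity g(λ) = n − rank(A − λI):
  rank(A − (3)·I) = 2, so dim ker(A − (3)·I) = n − 2 = 2

Summary:
  λ = 3: algebraic multiplicity = 4, geometric multiplicity = 2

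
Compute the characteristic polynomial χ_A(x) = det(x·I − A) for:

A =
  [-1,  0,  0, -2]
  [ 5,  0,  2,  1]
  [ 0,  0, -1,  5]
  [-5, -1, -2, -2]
x^4 + 4*x^3 + 6*x^2 + 4*x + 1

Expanding det(x·I − A) (e.g. by cofactor expansion or by noting that A is similar to its Jordan form J, which has the same characteristic polynomial as A) gives
  χ_A(x) = x^4 + 4*x^3 + 6*x^2 + 4*x + 1
which factors as (x + 1)^4. The eigenvalues (with algebraic multiplicities) are λ = -1 with multiplicity 4.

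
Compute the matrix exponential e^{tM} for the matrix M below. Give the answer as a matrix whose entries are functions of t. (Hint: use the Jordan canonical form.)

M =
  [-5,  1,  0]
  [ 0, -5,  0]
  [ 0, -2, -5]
e^{tM} =
  [exp(-5*t), t*exp(-5*t), 0]
  [0, exp(-5*t), 0]
  [0, -2*t*exp(-5*t), exp(-5*t)]

Strategy: write M = P · J · P⁻¹ where J is a Jordan canonical form, so e^{tM} = P · e^{tJ} · P⁻¹, and e^{tJ} can be computed block-by-block.

M has Jordan form
J =
  [-5,  1,  0]
  [ 0, -5,  0]
  [ 0,  0, -5]
(up to reordering of blocks).

Per-block formulas:
  For a 2×2 Jordan block J_2(-5): exp(t · J_2(-5)) = e^(-5t)·(I + t·N), where N is the 2×2 nilpotent shift.
  For a 1×1 block at λ = -5: exp(t · [-5]) = [e^(-5t)].

After assembling e^{tJ} and conjugating by P, we get:

e^{tM} =
  [exp(-5*t), t*exp(-5*t), 0]
  [0, exp(-5*t), 0]
  [0, -2*t*exp(-5*t), exp(-5*t)]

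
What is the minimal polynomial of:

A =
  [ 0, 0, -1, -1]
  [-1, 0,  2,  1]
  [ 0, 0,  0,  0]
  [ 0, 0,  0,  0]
x^3

The characteristic polynomial is χ_A(x) = x^4, so the eigenvalues are known. The minimal polynomial is
  m_A(x) = Π_λ (x − λ)^{k_λ}
where k_λ is the size of the *largest* Jordan block for λ (equivalently, the smallest k with (A − λI)^k v = 0 for every generalised eigenvector v of λ).

  λ = 0: largest Jordan block has size 3, contributing (x − 0)^3

So m_A(x) = x^3 = x^3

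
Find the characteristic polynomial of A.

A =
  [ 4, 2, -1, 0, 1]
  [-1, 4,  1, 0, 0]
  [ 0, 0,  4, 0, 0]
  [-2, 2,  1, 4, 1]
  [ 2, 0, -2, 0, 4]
x^5 - 20*x^4 + 160*x^3 - 640*x^2 + 1280*x - 1024

Expanding det(x·I − A) (e.g. by cofactor expansion or by noting that A is similar to its Jordan form J, which has the same characteristic polynomial as A) gives
  χ_A(x) = x^5 - 20*x^4 + 160*x^3 - 640*x^2 + 1280*x - 1024
which factors as (x - 4)^5. The eigenvalues (with algebraic multiplicities) are λ = 4 with multiplicity 5.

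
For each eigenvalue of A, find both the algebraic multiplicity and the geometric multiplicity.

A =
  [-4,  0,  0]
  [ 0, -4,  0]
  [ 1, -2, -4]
λ = -4: alg = 3, geom = 2

Step 1 — factor the characteristic polynomial to read off the algebraic multiplicities:
  χ_A(x) = (x + 4)^3

Step 2 — compute geometric multiplicities via the rank-nullity identity g(λ) = n − rank(A − λI):
  rank(A − (-4)·I) = 1, so dim ker(A − (-4)·I) = n − 1 = 2

Summary:
  λ = -4: algebraic multiplicity = 3, geometric multiplicity = 2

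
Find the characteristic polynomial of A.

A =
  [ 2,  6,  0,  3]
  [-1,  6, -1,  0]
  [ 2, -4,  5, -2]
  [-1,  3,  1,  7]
x^4 - 20*x^3 + 150*x^2 - 500*x + 625

Expanding det(x·I − A) (e.g. by cofactor expansion or by noting that A is similar to its Jordan form J, which has the same characteristic polynomial as A) gives
  χ_A(x) = x^4 - 20*x^3 + 150*x^2 - 500*x + 625
which factors as (x - 5)^4. The eigenvalues (with algebraic multiplicities) are λ = 5 with multiplicity 4.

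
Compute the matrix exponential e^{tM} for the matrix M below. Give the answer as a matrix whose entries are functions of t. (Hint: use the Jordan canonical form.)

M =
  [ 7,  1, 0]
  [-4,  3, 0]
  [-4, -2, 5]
e^{tM} =
  [2*t*exp(5*t) + exp(5*t), t*exp(5*t), 0]
  [-4*t*exp(5*t), -2*t*exp(5*t) + exp(5*t), 0]
  [-4*t*exp(5*t), -2*t*exp(5*t), exp(5*t)]

Strategy: write M = P · J · P⁻¹ where J is a Jordan canonical form, so e^{tM} = P · e^{tJ} · P⁻¹, and e^{tJ} can be computed block-by-block.

M has Jordan form
J =
  [5, 1, 0]
  [0, 5, 0]
  [0, 0, 5]
(up to reordering of blocks).

Per-block formulas:
  For a 1×1 block at λ = 5: exp(t · [5]) = [e^(5t)].
  For a 2×2 Jordan block J_2(5): exp(t · J_2(5)) = e^(5t)·(I + t·N), where N is the 2×2 nilpotent shift.

After assembling e^{tJ} and conjugating by P, we get:

e^{tM} =
  [2*t*exp(5*t) + exp(5*t), t*exp(5*t), 0]
  [-4*t*exp(5*t), -2*t*exp(5*t) + exp(5*t), 0]
  [-4*t*exp(5*t), -2*t*exp(5*t), exp(5*t)]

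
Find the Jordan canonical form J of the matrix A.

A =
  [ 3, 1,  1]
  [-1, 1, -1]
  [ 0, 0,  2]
J_2(2) ⊕ J_1(2)

The characteristic polynomial is
  det(x·I − A) = x^3 - 6*x^2 + 12*x - 8 = (x - 2)^3

Eigenvalues and multiplicities (the geometric multiplicity of λ is n − rank(A − λI), which equals the number of Jordan blocks for λ):
  λ = 2: algebraic multiplicity = 3, geometric multiplicity = 2

Determining the block sizes for each eigenvalue:
  λ = 2: 2 blocks summing to 3 forces exactly one block of size 2 and the rest size 1 → block sizes [2, 1]

Assembling the blocks gives a Jordan form
J =
  [2, 1, 0]
  [0, 2, 0]
  [0, 0, 2]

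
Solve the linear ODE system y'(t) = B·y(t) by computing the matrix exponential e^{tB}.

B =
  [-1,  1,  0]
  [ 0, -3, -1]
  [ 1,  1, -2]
e^{tB} =
  [t^2*exp(-2*t)/2 + t*exp(-2*t) + exp(-2*t), t*exp(-2*t), -t^2*exp(-2*t)/2]
  [-t^2*exp(-2*t)/2, -t*exp(-2*t) + exp(-2*t), t^2*exp(-2*t)/2 - t*exp(-2*t)]
  [t^2*exp(-2*t)/2 + t*exp(-2*t), t*exp(-2*t), -t^2*exp(-2*t)/2 + exp(-2*t)]

Strategy: write B = P · J · P⁻¹ where J is a Jordan canonical form, so e^{tB} = P · e^{tJ} · P⁻¹, and e^{tJ} can be computed block-by-block.

B has Jordan form
J =
  [-2,  1,  0]
  [ 0, -2,  1]
  [ 0,  0, -2]
(up to reordering of blocks).

Per-block formulas:
  For a 3×3 Jordan block J_3(-2): exp(t · J_3(-2)) = e^(-2t)·(I + t·N + (t^2/2)·N^2), where N is the 3×3 nilpotent shift.

After assembling e^{tJ} and conjugating by P, we get:

e^{tB} =
  [t^2*exp(-2*t)/2 + t*exp(-2*t) + exp(-2*t), t*exp(-2*t), -t^2*exp(-2*t)/2]
  [-t^2*exp(-2*t)/2, -t*exp(-2*t) + exp(-2*t), t^2*exp(-2*t)/2 - t*exp(-2*t)]
  [t^2*exp(-2*t)/2 + t*exp(-2*t), t*exp(-2*t), -t^2*exp(-2*t)/2 + exp(-2*t)]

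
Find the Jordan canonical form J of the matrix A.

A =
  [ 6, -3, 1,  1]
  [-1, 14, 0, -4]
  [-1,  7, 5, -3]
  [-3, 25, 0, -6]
J_1(4) ⊕ J_3(5)

The characteristic polynomial is
  det(x·I − A) = x^4 - 19*x^3 + 135*x^2 - 425*x + 500 = (x - 5)^3*(x - 4)

Eigenvalues and multiplicities (the geometric multiplicity of λ is n − rank(A − λI), which equals the number of Jordan blocks for λ):
  λ = 4: algebraic multiplicity = 1, geometric multiplicity = 1
  λ = 5: algebraic multiplicity = 3, geometric multiplicity = 1

Determining the block sizes for each eigenvalue:
  λ = 4: one block (gm = 1), so the single block has size am = 1 → block sizes [1]
  λ = 5: one block (gm = 1), so the single block has size am = 3 → block sizes [3]

Assembling the blocks gives a Jordan form
J =
  [4, 0, 0, 0]
  [0, 5, 1, 0]
  [0, 0, 5, 1]
  [0, 0, 0, 5]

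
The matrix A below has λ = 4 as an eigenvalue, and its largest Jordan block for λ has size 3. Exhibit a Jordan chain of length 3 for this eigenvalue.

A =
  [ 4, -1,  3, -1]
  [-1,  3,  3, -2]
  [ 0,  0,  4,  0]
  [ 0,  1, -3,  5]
A Jordan chain for λ = 4 of length 3:
v_1 = (1, 1, 0, -1)ᵀ
v_2 = (0, -1, 0, 0)ᵀ
v_3 = (1, 0, 0, 0)ᵀ

Let N = A − (4)·I. We want v_3 with N^3 v_3 = 0 but N^2 v_3 ≠ 0; then v_{j-1} := N · v_j for j = 3, …, 2.

Pick v_3 = (1, 0, 0, 0)ᵀ.
Then v_2 = N · v_3 = (0, -1, 0, 0)ᵀ.
Then v_1 = N · v_2 = (1, 1, 0, -1)ᵀ.

Sanity check: (A − (4)·I) v_1 = (0, 0, 0, 0)ᵀ = 0. ✓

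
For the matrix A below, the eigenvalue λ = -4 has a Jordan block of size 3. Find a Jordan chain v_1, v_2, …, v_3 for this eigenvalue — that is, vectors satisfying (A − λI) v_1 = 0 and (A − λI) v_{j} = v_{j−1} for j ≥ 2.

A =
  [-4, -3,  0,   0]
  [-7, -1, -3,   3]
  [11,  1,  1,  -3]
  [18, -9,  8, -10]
A Jordan chain for λ = -4 of length 3:
v_1 = (3, 0, -6, 1)ᵀ
v_2 = (-27, -1, 53, -9)ᵀ
v_3 = (4, 9, 0, 0)ᵀ

Let N = A − (-4)·I. We want v_3 with N^3 v_3 = 0 but N^2 v_3 ≠ 0; then v_{j-1} := N · v_j for j = 3, …, 2.

Pick v_3 = (4, 9, 0, 0)ᵀ.
Then v_2 = N · v_3 = (-27, -1, 53, -9)ᵀ.
Then v_1 = N · v_2 = (3, 0, -6, 1)ᵀ.

Sanity check: (A − (-4)·I) v_1 = (0, 0, 0, 0)ᵀ = 0. ✓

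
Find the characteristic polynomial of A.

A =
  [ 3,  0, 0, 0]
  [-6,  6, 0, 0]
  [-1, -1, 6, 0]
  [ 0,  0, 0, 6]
x^4 - 21*x^3 + 162*x^2 - 540*x + 648

Expanding det(x·I − A) (e.g. by cofactor expansion or by noting that A is similar to its Jordan form J, which has the same characteristic polynomial as A) gives
  χ_A(x) = x^4 - 21*x^3 + 162*x^2 - 540*x + 648
which factors as (x - 6)^3*(x - 3). The eigenvalues (with algebraic multiplicities) are λ = 3 with multiplicity 1, λ = 6 with multiplicity 3.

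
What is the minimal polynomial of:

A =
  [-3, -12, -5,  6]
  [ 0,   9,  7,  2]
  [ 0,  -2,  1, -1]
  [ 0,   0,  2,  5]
x^4 - 12*x^3 + 30*x^2 + 100*x - 375

The characteristic polynomial is χ_A(x) = (x - 5)^3*(x + 3), so the eigenvalues are known. The minimal polynomial is
  m_A(x) = Π_λ (x − λ)^{k_λ}
where k_λ is the size of the *largest* Jordan block for λ (equivalently, the smallest k with (A − λI)^k v = 0 for every generalised eigenvector v of λ).

  λ = -3: largest Jordan block has size 1, contributing (x + 3)
  λ = 5: largest Jordan block has size 3, contributing (x − 5)^3

So m_A(x) = (x - 5)^3*(x + 3) = x^4 - 12*x^3 + 30*x^2 + 100*x - 375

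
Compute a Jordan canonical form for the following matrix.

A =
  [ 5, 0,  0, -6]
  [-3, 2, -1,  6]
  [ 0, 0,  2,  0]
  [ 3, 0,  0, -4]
J_1(-1) ⊕ J_2(2) ⊕ J_1(2)

The characteristic polynomial is
  det(x·I − A) = x^4 - 5*x^3 + 6*x^2 + 4*x - 8 = (x - 2)^3*(x + 1)

Eigenvalues and multiplicities (the geometric multiplicity of λ is n − rank(A − λI), which equals the number of Jordan blocks for λ):
  λ = -1: algebraic multiplicity = 1, geometric multiplicity = 1
  λ = 2: algebraic multiplicity = 3, geometric multiplicity = 2

Determining the block sizes for each eigenvalue:
  λ = -1: one block (gm = 1), so the single block has size am = 1 → block sizes [1]
  λ = 2: 2 blocks summing to 3 forces exactly one block of size 2 and the rest size 1 → block sizes [2, 1]

Assembling the blocks gives a Jordan form
J =
  [-1, 0, 0, 0]
  [ 0, 2, 1, 0]
  [ 0, 0, 2, 0]
  [ 0, 0, 0, 2]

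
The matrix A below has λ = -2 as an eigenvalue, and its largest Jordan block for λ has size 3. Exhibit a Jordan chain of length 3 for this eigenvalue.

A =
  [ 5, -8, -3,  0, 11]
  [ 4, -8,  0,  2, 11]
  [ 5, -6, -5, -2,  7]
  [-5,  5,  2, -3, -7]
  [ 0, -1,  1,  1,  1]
A Jordan chain for λ = -2 of length 3:
v_1 = (2, -6, 6, 0, -4)ᵀ
v_2 = (7, 4, 5, -5, 0)ᵀ
v_3 = (1, 0, 0, 0, 0)ᵀ

Let N = A − (-2)·I. We want v_3 with N^3 v_3 = 0 but N^2 v_3 ≠ 0; then v_{j-1} := N · v_j for j = 3, …, 2.

Pick v_3 = (1, 0, 0, 0, 0)ᵀ.
Then v_2 = N · v_3 = (7, 4, 5, -5, 0)ᵀ.
Then v_1 = N · v_2 = (2, -6, 6, 0, -4)ᵀ.

Sanity check: (A − (-2)·I) v_1 = (0, 0, 0, 0, 0)ᵀ = 0. ✓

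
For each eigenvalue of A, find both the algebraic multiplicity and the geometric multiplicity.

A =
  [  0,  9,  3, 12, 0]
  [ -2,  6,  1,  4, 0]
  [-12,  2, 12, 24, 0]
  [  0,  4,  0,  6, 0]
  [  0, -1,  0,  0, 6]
λ = 6: alg = 5, geom = 3

Step 1 — factor the characteristic polynomial to read off the algebraic multiplicities:
  χ_A(x) = (x - 6)^5

Step 2 — compute geometric multiplicities via the rank-nullity identity g(λ) = n − rank(A − λI):
  rank(A − (6)·I) = 2, so dim ker(A − (6)·I) = n − 2 = 3

Summary:
  λ = 6: algebraic multiplicity = 5, geometric multiplicity = 3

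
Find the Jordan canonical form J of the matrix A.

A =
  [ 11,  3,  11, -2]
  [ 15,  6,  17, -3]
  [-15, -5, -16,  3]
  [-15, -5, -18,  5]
J_2(1) ⊕ J_2(2)

The characteristic polynomial is
  det(x·I − A) = x^4 - 6*x^3 + 13*x^2 - 12*x + 4 = (x - 2)^2*(x - 1)^2

Eigenvalues and multiplicities (the geometric multiplicity of λ is n − rank(A − λI), which equals the number of Jordan blocks for λ):
  λ = 1: algebraic multiplicity = 2, geometric multiplicity = 1
  λ = 2: algebraic multiplicity = 2, geometric multiplicity = 1

Determining the block sizes for each eigenvalue:
  λ = 1: one block (gm = 1), so the single block has size am = 2 → block sizes [2]
  λ = 2: one block (gm = 1), so the single block has size am = 2 → block sizes [2]

Assembling the blocks gives a Jordan form
J =
  [1, 1, 0, 0]
  [0, 1, 0, 0]
  [0, 0, 2, 1]
  [0, 0, 0, 2]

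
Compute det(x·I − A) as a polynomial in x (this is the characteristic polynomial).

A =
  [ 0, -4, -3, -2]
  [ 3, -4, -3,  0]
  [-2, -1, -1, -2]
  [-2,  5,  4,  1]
x^4 + 4*x^3 + 6*x^2 + 4*x + 1

Expanding det(x·I − A) (e.g. by cofactor expansion or by noting that A is similar to its Jordan form J, which has the same characteristic polynomial as A) gives
  χ_A(x) = x^4 + 4*x^3 + 6*x^2 + 4*x + 1
which factors as (x + 1)^4. The eigenvalues (with algebraic multiplicities) are λ = -1 with multiplicity 4.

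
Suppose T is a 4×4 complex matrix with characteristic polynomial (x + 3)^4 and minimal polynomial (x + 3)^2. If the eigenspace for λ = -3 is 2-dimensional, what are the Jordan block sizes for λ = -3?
Block sizes for λ = -3: [2, 2]

Step 1 — from the characteristic polynomial, algebraic multiplicity of λ = -3 is 4. From dim ker(T − (-3)·I) = 2, there are exactly 2 Jordan blocks for λ = -3.
Step 2 — from the minimal polynomial, the factor (x + 3)^2 tells us the largest block for λ = -3 has size 2.
Step 3 — with total size 4, 2 blocks, and largest block 2, the block sizes (in nonincreasing order) are [2, 2].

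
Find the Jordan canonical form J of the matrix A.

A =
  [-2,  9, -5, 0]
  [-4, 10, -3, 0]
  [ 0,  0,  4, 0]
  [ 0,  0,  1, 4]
J_3(4) ⊕ J_1(4)

The characteristic polynomial is
  det(x·I − A) = x^4 - 16*x^3 + 96*x^2 - 256*x + 256 = (x - 4)^4

Eigenvalues and multiplicities (the geometric multiplicity of λ is n − rank(A − λI), which equals the number of Jordan blocks for λ):
  λ = 4: algebraic multiplicity = 4, geometric multiplicity = 2

Determining the block sizes for each eigenvalue:
  λ = 4: with am = 4 and gm = 2, the partition is not yet determined (e.g. several partitions of 4 into 2 parts exist). Let N = A − (4)·I. Computing rank(N^1) = 2, rank(N^2) = 1, rank(N^3) = 0; the number of blocks of size ≥ j is rank(N^{j−1}) − rank(N^j), giving [2, 1, 1]. So we have 1 block(s) of size 3, 1 block(s) of size 1 → block sizes [3, 1]

Assembling the blocks gives a Jordan form
J =
  [4, 1, 0, 0]
  [0, 4, 1, 0]
  [0, 0, 4, 0]
  [0, 0, 0, 4]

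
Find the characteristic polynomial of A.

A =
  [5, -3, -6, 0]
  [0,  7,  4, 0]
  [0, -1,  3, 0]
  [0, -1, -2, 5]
x^4 - 20*x^3 + 150*x^2 - 500*x + 625

Expanding det(x·I − A) (e.g. by cofactor expansion or by noting that A is similar to its Jordan form J, which has the same characteristic polynomial as A) gives
  χ_A(x) = x^4 - 20*x^3 + 150*x^2 - 500*x + 625
which factors as (x - 5)^4. The eigenvalues (with algebraic multiplicities) are λ = 5 with multiplicity 4.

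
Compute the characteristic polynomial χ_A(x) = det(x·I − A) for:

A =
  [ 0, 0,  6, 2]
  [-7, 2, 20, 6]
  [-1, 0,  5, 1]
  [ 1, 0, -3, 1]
x^4 - 8*x^3 + 24*x^2 - 32*x + 16

Expanding det(x·I − A) (e.g. by cofactor expansion or by noting that A is similar to its Jordan form J, which has the same characteristic polynomial as A) gives
  χ_A(x) = x^4 - 8*x^3 + 24*x^2 - 32*x + 16
which factors as (x - 2)^4. The eigenvalues (with algebraic multiplicities) are λ = 2 with multiplicity 4.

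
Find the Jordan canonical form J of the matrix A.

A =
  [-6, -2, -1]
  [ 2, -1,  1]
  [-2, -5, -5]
J_3(-4)

The characteristic polynomial is
  det(x·I − A) = x^3 + 12*x^2 + 48*x + 64 = (x + 4)^3

Eigenvalues and multiplicities (the geometric multiplicity of λ is n − rank(A − λI), which equals the number of Jordan blocks for λ):
  λ = -4: algebraic multiplicity = 3, geometric multiplicity = 1

Determining the block sizes for each eigenvalue:
  λ = -4: one block (gm = 1), so the single block has size am = 3 → block sizes [3]

Assembling the blocks gives a Jordan form
J =
  [-4,  1,  0]
  [ 0, -4,  1]
  [ 0,  0, -4]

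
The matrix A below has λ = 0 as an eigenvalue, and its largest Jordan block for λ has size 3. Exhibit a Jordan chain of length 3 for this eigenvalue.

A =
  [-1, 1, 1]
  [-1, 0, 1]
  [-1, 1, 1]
A Jordan chain for λ = 0 of length 3:
v_1 = (-1, 0, -1)ᵀ
v_2 = (-1, -1, -1)ᵀ
v_3 = (1, 0, 0)ᵀ

Let N = A − (0)·I. We want v_3 with N^3 v_3 = 0 but N^2 v_3 ≠ 0; then v_{j-1} := N · v_j for j = 3, …, 2.

Pick v_3 = (1, 0, 0)ᵀ.
Then v_2 = N · v_3 = (-1, -1, -1)ᵀ.
Then v_1 = N · v_2 = (-1, 0, -1)ᵀ.

Sanity check: (A − (0)·I) v_1 = (0, 0, 0)ᵀ = 0. ✓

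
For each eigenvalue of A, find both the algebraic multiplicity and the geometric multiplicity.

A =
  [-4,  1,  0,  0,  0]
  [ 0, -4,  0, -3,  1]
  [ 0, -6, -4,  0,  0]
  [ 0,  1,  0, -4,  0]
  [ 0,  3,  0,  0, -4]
λ = -4: alg = 5, geom = 3

Step 1 — factor the characteristic polynomial to read off the algebraic multiplicities:
  χ_A(x) = (x + 4)^5

Step 2 — compute geometric multiplicities via the rank-nullity identity g(λ) = n − rank(A − λI):
  rank(A − (-4)·I) = 2, so dim ker(A − (-4)·I) = n − 2 = 3

Summary:
  λ = -4: algebraic multiplicity = 5, geometric multiplicity = 3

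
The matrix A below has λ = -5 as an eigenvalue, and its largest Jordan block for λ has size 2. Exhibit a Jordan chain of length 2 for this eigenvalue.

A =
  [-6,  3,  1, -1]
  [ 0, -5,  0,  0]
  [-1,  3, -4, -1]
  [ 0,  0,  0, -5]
A Jordan chain for λ = -5 of length 2:
v_1 = (-1, 0, -1, 0)ᵀ
v_2 = (1, 0, 0, 0)ᵀ

Let N = A − (-5)·I. We want v_2 with N^2 v_2 = 0 but N^1 v_2 ≠ 0; then v_{j-1} := N · v_j for j = 2, …, 2.

Pick v_2 = (1, 0, 0, 0)ᵀ.
Then v_1 = N · v_2 = (-1, 0, -1, 0)ᵀ.

Sanity check: (A − (-5)·I) v_1 = (0, 0, 0, 0)ᵀ = 0. ✓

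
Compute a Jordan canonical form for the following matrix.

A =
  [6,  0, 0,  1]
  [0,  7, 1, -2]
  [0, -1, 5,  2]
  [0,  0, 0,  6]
J_2(6) ⊕ J_2(6)

The characteristic polynomial is
  det(x·I − A) = x^4 - 24*x^3 + 216*x^2 - 864*x + 1296 = (x - 6)^4

Eigenvalues and multiplicities (the geometric multiplicity of λ is n − rank(A − λI), which equals the number of Jordan blocks for λ):
  λ = 6: algebraic multiplicity = 4, geometric multiplicity = 2

Determining the block sizes for each eigenvalue:
  λ = 6: with am = 4 and gm = 2, the partition is not yet determined (e.g. several partitions of 4 into 2 parts exist). Let N = A − (6)·I. Computing rank(N^1) = 2, rank(N^2) = 0; the number of blocks of size ≥ j is rank(N^{j−1}) − rank(N^j), giving [2, 2]. So we have 2 block(s) of size 2 → block sizes [2, 2]

Assembling the blocks gives a Jordan form
J =
  [6, 1, 0, 0]
  [0, 6, 0, 0]
  [0, 0, 6, 1]
  [0, 0, 0, 6]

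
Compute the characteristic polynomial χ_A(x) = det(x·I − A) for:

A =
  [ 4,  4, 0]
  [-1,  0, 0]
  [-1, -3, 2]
x^3 - 6*x^2 + 12*x - 8

Expanding det(x·I − A) (e.g. by cofactor expansion or by noting that A is similar to its Jordan form J, which has the same characteristic polynomial as A) gives
  χ_A(x) = x^3 - 6*x^2 + 12*x - 8
which factors as (x - 2)^3. The eigenvalues (with algebraic multiplicities) are λ = 2 with multiplicity 3.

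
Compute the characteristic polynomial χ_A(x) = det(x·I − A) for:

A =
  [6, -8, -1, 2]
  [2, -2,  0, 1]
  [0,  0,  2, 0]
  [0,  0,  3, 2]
x^4 - 8*x^3 + 24*x^2 - 32*x + 16

Expanding det(x·I − A) (e.g. by cofactor expansion or by noting that A is similar to its Jordan form J, which has the same characteristic polynomial as A) gives
  χ_A(x) = x^4 - 8*x^3 + 24*x^2 - 32*x + 16
which factors as (x - 2)^4. The eigenvalues (with algebraic multiplicities) are λ = 2 with multiplicity 4.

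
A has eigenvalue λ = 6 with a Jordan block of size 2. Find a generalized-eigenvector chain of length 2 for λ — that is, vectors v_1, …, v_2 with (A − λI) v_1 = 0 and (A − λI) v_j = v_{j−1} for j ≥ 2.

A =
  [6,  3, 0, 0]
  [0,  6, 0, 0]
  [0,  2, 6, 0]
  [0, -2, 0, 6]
A Jordan chain for λ = 6 of length 2:
v_1 = (3, 0, 2, -2)ᵀ
v_2 = (0, 1, 0, 0)ᵀ

Let N = A − (6)·I. We want v_2 with N^2 v_2 = 0 but N^1 v_2 ≠ 0; then v_{j-1} := N · v_j for j = 2, …, 2.

Pick v_2 = (0, 1, 0, 0)ᵀ.
Then v_1 = N · v_2 = (3, 0, 2, -2)ᵀ.

Sanity check: (A − (6)·I) v_1 = (0, 0, 0, 0)ᵀ = 0. ✓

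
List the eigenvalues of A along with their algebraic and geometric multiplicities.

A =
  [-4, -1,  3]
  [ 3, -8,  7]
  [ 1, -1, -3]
λ = -5: alg = 3, geom = 1

Step 1 — factor the characteristic polynomial to read off the algebraic multiplicities:
  χ_A(x) = (x + 5)^3

Step 2 — compute geometric multiplicities via the rank-nullity identity g(λ) = n − rank(A − λI):
  rank(A − (-5)·I) = 2, so dim ker(A − (-5)·I) = n − 2 = 1

Summary:
  λ = -5: algebraic multiplicity = 3, geometric multiplicity = 1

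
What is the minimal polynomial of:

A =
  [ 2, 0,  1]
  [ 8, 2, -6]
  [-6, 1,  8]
x^3 - 12*x^2 + 48*x - 64

The characteristic polynomial is χ_A(x) = (x - 4)^3, so the eigenvalues are known. The minimal polynomial is
  m_A(x) = Π_λ (x − λ)^{k_λ}
where k_λ is the size of the *largest* Jordan block for λ (equivalently, the smallest k with (A − λI)^k v = 0 for every generalised eigenvector v of λ).

  λ = 4: largest Jordan block has size 3, contributing (x − 4)^3

So m_A(x) = (x - 4)^3 = x^3 - 12*x^2 + 48*x - 64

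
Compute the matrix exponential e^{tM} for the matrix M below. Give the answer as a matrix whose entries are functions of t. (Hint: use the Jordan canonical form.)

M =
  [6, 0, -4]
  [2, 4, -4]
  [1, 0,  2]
e^{tM} =
  [2*t*exp(4*t) + exp(4*t), 0, -4*t*exp(4*t)]
  [2*t*exp(4*t), exp(4*t), -4*t*exp(4*t)]
  [t*exp(4*t), 0, -2*t*exp(4*t) + exp(4*t)]

Strategy: write M = P · J · P⁻¹ where J is a Jordan canonical form, so e^{tM} = P · e^{tJ} · P⁻¹, and e^{tJ} can be computed block-by-block.

M has Jordan form
J =
  [4, 1, 0]
  [0, 4, 0]
  [0, 0, 4]
(up to reordering of blocks).

Per-block formulas:
  For a 2×2 Jordan block J_2(4): exp(t · J_2(4)) = e^(4t)·(I + t·N), where N is the 2×2 nilpotent shift.
  For a 1×1 block at λ = 4: exp(t · [4]) = [e^(4t)].

After assembling e^{tJ} and conjugating by P, we get:

e^{tM} =
  [2*t*exp(4*t) + exp(4*t), 0, -4*t*exp(4*t)]
  [2*t*exp(4*t), exp(4*t), -4*t*exp(4*t)]
  [t*exp(4*t), 0, -2*t*exp(4*t) + exp(4*t)]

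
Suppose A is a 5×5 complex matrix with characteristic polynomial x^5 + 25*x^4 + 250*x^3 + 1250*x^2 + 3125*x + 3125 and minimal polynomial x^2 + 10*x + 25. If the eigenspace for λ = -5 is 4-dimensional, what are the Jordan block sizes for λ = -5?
Block sizes for λ = -5: [2, 1, 1, 1]

Step 1 — from the characteristic polynomial, algebraic multiplicity of λ = -5 is 5. From dim ker(A − (-5)·I) = 4, there are exactly 4 Jordan blocks for λ = -5.
Step 2 — from the minimal polynomial, the factor (x + 5)^2 tells us the largest block for λ = -5 has size 2.
Step 3 — with total size 5, 4 blocks, and largest block 2, the block sizes (in nonincreasing order) are [2, 1, 1, 1].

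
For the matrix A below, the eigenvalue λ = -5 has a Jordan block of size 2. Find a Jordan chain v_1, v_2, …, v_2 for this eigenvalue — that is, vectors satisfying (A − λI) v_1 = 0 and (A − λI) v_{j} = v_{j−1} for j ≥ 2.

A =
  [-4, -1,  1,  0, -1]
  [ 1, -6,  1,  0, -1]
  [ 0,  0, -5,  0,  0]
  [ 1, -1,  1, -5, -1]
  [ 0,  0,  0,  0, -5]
A Jordan chain for λ = -5 of length 2:
v_1 = (1, 1, 0, 1, 0)ᵀ
v_2 = (1, 0, 0, 0, 0)ᵀ

Let N = A − (-5)·I. We want v_2 with N^2 v_2 = 0 but N^1 v_2 ≠ 0; then v_{j-1} := N · v_j for j = 2, …, 2.

Pick v_2 = (1, 0, 0, 0, 0)ᵀ.
Then v_1 = N · v_2 = (1, 1, 0, 1, 0)ᵀ.

Sanity check: (A − (-5)·I) v_1 = (0, 0, 0, 0, 0)ᵀ = 0. ✓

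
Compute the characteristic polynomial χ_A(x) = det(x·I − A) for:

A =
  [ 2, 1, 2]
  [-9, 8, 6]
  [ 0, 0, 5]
x^3 - 15*x^2 + 75*x - 125

Expanding det(x·I − A) (e.g. by cofactor expansion or by noting that A is similar to its Jordan form J, which has the same characteristic polynomial as A) gives
  χ_A(x) = x^3 - 15*x^2 + 75*x - 125
which factors as (x - 5)^3. The eigenvalues (with algebraic multiplicities) are λ = 5 with multiplicity 3.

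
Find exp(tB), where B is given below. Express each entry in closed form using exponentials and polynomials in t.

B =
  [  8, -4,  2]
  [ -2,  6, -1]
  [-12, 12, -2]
e^{tB} =
  [4*t*exp(4*t) + exp(4*t), -4*t*exp(4*t), 2*t*exp(4*t)]
  [-2*t*exp(4*t), 2*t*exp(4*t) + exp(4*t), -t*exp(4*t)]
  [-12*t*exp(4*t), 12*t*exp(4*t), -6*t*exp(4*t) + exp(4*t)]

Strategy: write B = P · J · P⁻¹ where J is a Jordan canonical form, so e^{tB} = P · e^{tJ} · P⁻¹, and e^{tJ} can be computed block-by-block.

B has Jordan form
J =
  [4, 1, 0]
  [0, 4, 0]
  [0, 0, 4]
(up to reordering of blocks).

Per-block formulas:
  For a 1×1 block at λ = 4: exp(t · [4]) = [e^(4t)].
  For a 2×2 Jordan block J_2(4): exp(t · J_2(4)) = e^(4t)·(I + t·N), where N is the 2×2 nilpotent shift.

After assembling e^{tJ} and conjugating by P, we get:

e^{tB} =
  [4*t*exp(4*t) + exp(4*t), -4*t*exp(4*t), 2*t*exp(4*t)]
  [-2*t*exp(4*t), 2*t*exp(4*t) + exp(4*t), -t*exp(4*t)]
  [-12*t*exp(4*t), 12*t*exp(4*t), -6*t*exp(4*t) + exp(4*t)]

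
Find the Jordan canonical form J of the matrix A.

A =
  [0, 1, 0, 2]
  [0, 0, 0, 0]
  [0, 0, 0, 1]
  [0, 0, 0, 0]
J_2(0) ⊕ J_2(0)

The characteristic polynomial is
  det(x·I − A) = x^4

Eigenvalues and multiplicities (the geometric multiplicity of λ is n − rank(A − λI), which equals the number of Jordan blocks for λ):
  λ = 0: algebraic multiplicity = 4, geometric multiplicity = 2

Determining the block sizes for each eigenvalue:
  λ = 0: with am = 4 and gm = 2, the partition is not yet determined (e.g. several partitions of 4 into 2 parts exist). Let N = A − (0)·I. Computing rank(N^1) = 2, rank(N^2) = 0; the number of blocks of size ≥ j is rank(N^{j−1}) − rank(N^j), giving [2, 2]. So we have 2 block(s) of size 2 → block sizes [2, 2]

Assembling the blocks gives a Jordan form
J =
  [0, 1, 0, 0]
  [0, 0, 0, 0]
  [0, 0, 0, 1]
  [0, 0, 0, 0]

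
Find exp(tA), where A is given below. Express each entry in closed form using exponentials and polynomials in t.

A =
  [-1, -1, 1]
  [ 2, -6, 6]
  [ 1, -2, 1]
e^{tA} =
  [t*exp(-2*t) + exp(-2*t), t^2*exp(-2*t)/2 - t*exp(-2*t), -t^2*exp(-2*t) + t*exp(-2*t)]
  [2*t*exp(-2*t), t^2*exp(-2*t) - 4*t*exp(-2*t) + exp(-2*t), -2*t^2*exp(-2*t) + 6*t*exp(-2*t)]
  [t*exp(-2*t), t^2*exp(-2*t)/2 - 2*t*exp(-2*t), -t^2*exp(-2*t) + 3*t*exp(-2*t) + exp(-2*t)]

Strategy: write A = P · J · P⁻¹ where J is a Jordan canonical form, so e^{tA} = P · e^{tJ} · P⁻¹, and e^{tJ} can be computed block-by-block.

A has Jordan form
J =
  [-2,  1,  0]
  [ 0, -2,  1]
  [ 0,  0, -2]
(up to reordering of blocks).

Per-block formulas:
  For a 3×3 Jordan block J_3(-2): exp(t · J_3(-2)) = e^(-2t)·(I + t·N + (t^2/2)·N^2), where N is the 3×3 nilpotent shift.

After assembling e^{tJ} and conjugating by P, we get:

e^{tA} =
  [t*exp(-2*t) + exp(-2*t), t^2*exp(-2*t)/2 - t*exp(-2*t), -t^2*exp(-2*t) + t*exp(-2*t)]
  [2*t*exp(-2*t), t^2*exp(-2*t) - 4*t*exp(-2*t) + exp(-2*t), -2*t^2*exp(-2*t) + 6*t*exp(-2*t)]
  [t*exp(-2*t), t^2*exp(-2*t)/2 - 2*t*exp(-2*t), -t^2*exp(-2*t) + 3*t*exp(-2*t) + exp(-2*t)]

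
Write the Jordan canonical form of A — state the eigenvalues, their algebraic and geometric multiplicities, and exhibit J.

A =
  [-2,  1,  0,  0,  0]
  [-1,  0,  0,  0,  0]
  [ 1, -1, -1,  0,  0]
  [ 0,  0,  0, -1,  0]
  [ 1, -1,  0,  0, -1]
J_2(-1) ⊕ J_1(-1) ⊕ J_1(-1) ⊕ J_1(-1)

The characteristic polynomial is
  det(x·I − A) = x^5 + 5*x^4 + 10*x^3 + 10*x^2 + 5*x + 1 = (x + 1)^5

Eigenvalues and multiplicities (the geometric multiplicity of λ is n − rank(A − λI), which equals the number of Jordan blocks for λ):
  λ = -1: algebraic multiplicity = 5, geometric multiplicity = 4

Determining the block sizes for each eigenvalue:
  λ = -1: 4 blocks summing to 5 forces exactly one block of size 2 and the rest size 1 → block sizes [2, 1, 1, 1]

Assembling the blocks gives a Jordan form
J =
  [-1,  1,  0,  0,  0]
  [ 0, -1,  0,  0,  0]
  [ 0,  0, -1,  0,  0]
  [ 0,  0,  0, -1,  0]
  [ 0,  0,  0,  0, -1]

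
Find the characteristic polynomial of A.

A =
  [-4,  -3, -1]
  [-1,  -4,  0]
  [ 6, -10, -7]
x^3 + 15*x^2 + 75*x + 125

Expanding det(x·I − A) (e.g. by cofactor expansion or by noting that A is similar to its Jordan form J, which has the same characteristic polynomial as A) gives
  χ_A(x) = x^3 + 15*x^2 + 75*x + 125
which factors as (x + 5)^3. The eigenvalues (with algebraic multiplicities) are λ = -5 with multiplicity 3.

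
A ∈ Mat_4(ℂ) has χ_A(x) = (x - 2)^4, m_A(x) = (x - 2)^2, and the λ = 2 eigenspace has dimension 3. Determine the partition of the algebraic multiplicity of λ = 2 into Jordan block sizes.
Block sizes for λ = 2: [2, 1, 1]

Step 1 — from the characteristic polynomial, algebraic multiplicity of λ = 2 is 4. From dim ker(A − (2)·I) = 3, there are exactly 3 Jordan blocks for λ = 2.
Step 2 — from the minimal polynomial, the factor (x − 2)^2 tells us the largest block for λ = 2 has size 2.
Step 3 — with total size 4, 3 blocks, and largest block 2, the block sizes (in nonincreasing order) are [2, 1, 1].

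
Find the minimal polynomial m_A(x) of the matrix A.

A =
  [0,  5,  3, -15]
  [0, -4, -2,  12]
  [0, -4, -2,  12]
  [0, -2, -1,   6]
x^3

The characteristic polynomial is χ_A(x) = x^4, so the eigenvalues are known. The minimal polynomial is
  m_A(x) = Π_λ (x − λ)^{k_λ}
where k_λ is the size of the *largest* Jordan block for λ (equivalently, the smallest k with (A − λI)^k v = 0 for every generalised eigenvector v of λ).

  λ = 0: largest Jordan block has size 3, contributing (x − 0)^3

So m_A(x) = x^3 = x^3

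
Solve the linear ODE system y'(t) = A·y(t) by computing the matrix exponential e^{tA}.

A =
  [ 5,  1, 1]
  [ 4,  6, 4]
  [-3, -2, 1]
e^{tA} =
  [t^2*exp(4*t) + t*exp(4*t) + exp(4*t), t^2*exp(4*t)/2 + t*exp(4*t), t^2*exp(4*t) + t*exp(4*t)]
  [4*t*exp(4*t), 2*t*exp(4*t) + exp(4*t), 4*t*exp(4*t)]
  [-t^2*exp(4*t) - 3*t*exp(4*t), -t^2*exp(4*t)/2 - 2*t*exp(4*t), -t^2*exp(4*t) - 3*t*exp(4*t) + exp(4*t)]

Strategy: write A = P · J · P⁻¹ where J is a Jordan canonical form, so e^{tA} = P · e^{tJ} · P⁻¹, and e^{tJ} can be computed block-by-block.

A has Jordan form
J =
  [4, 1, 0]
  [0, 4, 1]
  [0, 0, 4]
(up to reordering of blocks).

Per-block formulas:
  For a 3×3 Jordan block J_3(4): exp(t · J_3(4)) = e^(4t)·(I + t·N + (t^2/2)·N^2), where N is the 3×3 nilpotent shift.

After assembling e^{tJ} and conjugating by P, we get:

e^{tA} =
  [t^2*exp(4*t) + t*exp(4*t) + exp(4*t), t^2*exp(4*t)/2 + t*exp(4*t), t^2*exp(4*t) + t*exp(4*t)]
  [4*t*exp(4*t), 2*t*exp(4*t) + exp(4*t), 4*t*exp(4*t)]
  [-t^2*exp(4*t) - 3*t*exp(4*t), -t^2*exp(4*t)/2 - 2*t*exp(4*t), -t^2*exp(4*t) - 3*t*exp(4*t) + exp(4*t)]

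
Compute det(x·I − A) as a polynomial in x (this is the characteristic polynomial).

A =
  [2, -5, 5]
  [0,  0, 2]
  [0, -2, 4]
x^3 - 6*x^2 + 12*x - 8

Expanding det(x·I − A) (e.g. by cofactor expansion or by noting that A is similar to its Jordan form J, which has the same characteristic polynomial as A) gives
  χ_A(x) = x^3 - 6*x^2 + 12*x - 8
which factors as (x - 2)^3. The eigenvalues (with algebraic multiplicities) are λ = 2 with multiplicity 3.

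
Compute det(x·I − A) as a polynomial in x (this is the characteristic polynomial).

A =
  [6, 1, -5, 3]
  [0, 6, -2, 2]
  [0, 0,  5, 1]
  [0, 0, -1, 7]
x^4 - 24*x^3 + 216*x^2 - 864*x + 1296

Expanding det(x·I − A) (e.g. by cofactor expansion or by noting that A is similar to its Jordan form J, which has the same characteristic polynomial as A) gives
  χ_A(x) = x^4 - 24*x^3 + 216*x^2 - 864*x + 1296
which factors as (x - 6)^4. The eigenvalues (with algebraic multiplicities) are λ = 6 with multiplicity 4.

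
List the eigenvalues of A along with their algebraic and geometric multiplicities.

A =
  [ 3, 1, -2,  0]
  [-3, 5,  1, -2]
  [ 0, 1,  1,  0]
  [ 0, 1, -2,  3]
λ = 3: alg = 4, geom = 2

Step 1 — factor the characteristic polynomial to read off the algebraic multiplicities:
  χ_A(x) = (x - 3)^4

Step 2 — compute geometric multiplicities via the rank-nullity identity g(λ) = n − rank(A − λI):
  rank(A − (3)·I) = 2, so dim ker(A − (3)·I) = n − 2 = 2

Summary:
  λ = 3: algebraic multiplicity = 4, geometric multiplicity = 2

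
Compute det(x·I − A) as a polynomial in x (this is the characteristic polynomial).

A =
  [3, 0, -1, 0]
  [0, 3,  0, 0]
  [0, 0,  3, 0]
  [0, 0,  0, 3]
x^4 - 12*x^3 + 54*x^2 - 108*x + 81

Expanding det(x·I − A) (e.g. by cofactor expansion or by noting that A is similar to its Jordan form J, which has the same characteristic polynomial as A) gives
  χ_A(x) = x^4 - 12*x^3 + 54*x^2 - 108*x + 81
which factors as (x - 3)^4. The eigenvalues (with algebraic multiplicities) are λ = 3 with multiplicity 4.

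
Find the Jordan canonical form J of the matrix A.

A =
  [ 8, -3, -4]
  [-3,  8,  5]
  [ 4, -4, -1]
J_3(5)

The characteristic polynomial is
  det(x·I − A) = x^3 - 15*x^2 + 75*x - 125 = (x - 5)^3

Eigenvalues and multiplicities (the geometric multiplicity of λ is n − rank(A − λI), which equals the number of Jordan blocks for λ):
  λ = 5: algebraic multiplicity = 3, geometric multiplicity = 1

Determining the block sizes for each eigenvalue:
  λ = 5: one block (gm = 1), so the single block has size am = 3 → block sizes [3]

Assembling the blocks gives a Jordan form
J =
  [5, 1, 0]
  [0, 5, 1]
  [0, 0, 5]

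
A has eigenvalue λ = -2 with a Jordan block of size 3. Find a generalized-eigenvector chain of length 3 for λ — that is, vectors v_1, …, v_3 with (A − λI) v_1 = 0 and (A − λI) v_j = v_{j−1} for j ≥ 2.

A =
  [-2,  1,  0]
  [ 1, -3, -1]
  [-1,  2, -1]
A Jordan chain for λ = -2 of length 3:
v_1 = (1, 0, 1)ᵀ
v_2 = (0, 1, -1)ᵀ
v_3 = (1, 0, 0)ᵀ

Let N = A − (-2)·I. We want v_3 with N^3 v_3 = 0 but N^2 v_3 ≠ 0; then v_{j-1} := N · v_j for j = 3, …, 2.

Pick v_3 = (1, 0, 0)ᵀ.
Then v_2 = N · v_3 = (0, 1, -1)ᵀ.
Then v_1 = N · v_2 = (1, 0, 1)ᵀ.

Sanity check: (A − (-2)·I) v_1 = (0, 0, 0)ᵀ = 0. ✓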